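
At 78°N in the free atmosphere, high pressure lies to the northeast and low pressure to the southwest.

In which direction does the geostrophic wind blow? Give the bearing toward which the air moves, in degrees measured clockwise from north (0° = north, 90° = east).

The pressure-gradient force points toward the southwest (bearing 225°).
Geostrophic balance: in the Northern Hemisphere the Coriolis force deflects motion to the right, so the geostrophic wind blows 90° to the right of the pressure-gradient force (low pressure on the left).
Rotating 225° by 90° clockwise gives 315° — the wind blows toward the northwest.

315°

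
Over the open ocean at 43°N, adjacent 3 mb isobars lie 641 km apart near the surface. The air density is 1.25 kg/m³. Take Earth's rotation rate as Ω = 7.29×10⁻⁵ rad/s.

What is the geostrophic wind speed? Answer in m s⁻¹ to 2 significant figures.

3.8 m s⁻¹

Coriolis parameter at 43°N:
f = 2Ω sin φ = 2 × 7.29×10⁻⁵ × sin 43° = 9.94×10⁻⁵ s⁻¹
Pressure gradient: |∂P/∂n| = 300 Pa / 641000 m = 4.68×10⁻⁴ Pa/m
Geostrophic balance (pressure-gradient force = Coriolis force):
V_g = (1/(fρ)) |∂P/∂n| = 4.68×10⁻⁴ / (9.94×10⁻⁵ × 1.25) = 3.77 m/s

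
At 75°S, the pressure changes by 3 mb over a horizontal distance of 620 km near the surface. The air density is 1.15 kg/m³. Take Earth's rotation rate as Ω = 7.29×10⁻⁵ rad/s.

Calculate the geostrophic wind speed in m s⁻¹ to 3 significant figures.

Coriolis parameter at 75°S:
f = 2Ω sin φ = 2 × 7.29×10⁻⁵ × sin 75° = 1.41×10⁻⁴ s⁻¹
Pressure gradient: |∂P/∂n| = 300 Pa / 620000 m = 4.84×10⁻⁴ Pa/m
Geostrophic balance (pressure-gradient force = Coriolis force):
V_g = (1/(fρ)) |∂P/∂n| = 4.84×10⁻⁴ / (1.41×10⁻⁴ × 1.15) = 2.99 m/s

2.99 m s⁻¹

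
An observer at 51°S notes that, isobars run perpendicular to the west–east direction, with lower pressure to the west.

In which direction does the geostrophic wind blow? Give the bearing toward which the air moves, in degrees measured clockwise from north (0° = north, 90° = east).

180°

The pressure-gradient force points toward the west (bearing 270°).
Geostrophic balance: in the Southern Hemisphere the Coriolis force deflects motion to the left, so the geostrophic wind blows 90° to the left of the pressure-gradient force (low pressure on the right).
Rotating 270° by 90° counterclockwise gives 180° — the wind blows toward the south.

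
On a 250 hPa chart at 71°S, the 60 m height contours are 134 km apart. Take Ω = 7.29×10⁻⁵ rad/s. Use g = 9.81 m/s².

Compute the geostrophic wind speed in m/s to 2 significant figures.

Coriolis parameter at 71°S:
f = 2Ω sin φ = 2 × 7.29×10⁻⁵ × sin 71° = 1.38×10⁻⁴ s⁻¹
Height gradient: |∂Z/∂n| = 60 m / 134000 m = 4.48×10⁻⁴
On a pressure surface, geostrophic balance gives V_g = (g/f)|∂Z/∂n|:
V_g = 9.81 × 4.48×10⁻⁴ / 1.38×10⁻⁴ = 31.9 m/s

32 m/s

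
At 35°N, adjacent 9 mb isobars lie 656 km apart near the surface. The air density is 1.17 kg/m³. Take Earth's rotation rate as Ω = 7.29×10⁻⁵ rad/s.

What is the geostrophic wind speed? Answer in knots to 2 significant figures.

Coriolis parameter at 35°N:
f = 2Ω sin φ = 2 × 7.29×10⁻⁵ × sin 35° = 8.36×10⁻⁵ s⁻¹
Pressure gradient: |∂P/∂n| = 900 Pa / 656000 m = 1.37×10⁻³ Pa/m
Geostrophic balance (pressure-gradient force = Coriolis force):
V_g = (1/(fρ)) |∂P/∂n| = 1.37×10⁻³ / (8.36×10⁻⁵ × 1.17) = 14.0 m/s
Converting: 14.0 m/s × 1.944 = 27 knots

27 knots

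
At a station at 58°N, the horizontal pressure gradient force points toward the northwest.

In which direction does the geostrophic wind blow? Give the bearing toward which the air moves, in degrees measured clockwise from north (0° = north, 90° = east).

045°

The pressure-gradient force points toward the northwest (bearing 315°).
Geostrophic balance: in the Northern Hemisphere the Coriolis force deflects motion to the right, so the geostrophic wind blows 90° to the right of the pressure-gradient force (low pressure on the left).
Rotating 315° by 90° clockwise gives 045° — the wind blows toward the northeast.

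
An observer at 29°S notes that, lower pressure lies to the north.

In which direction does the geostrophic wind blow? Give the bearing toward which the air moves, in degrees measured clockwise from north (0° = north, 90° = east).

The pressure-gradient force points toward the north (bearing 000°).
Geostrophic balance: in the Southern Hemisphere the Coriolis force deflects motion to the left, so the geostrophic wind blows 90° to the left of the pressure-gradient force (low pressure on the right).
Rotating 000° by 90° counterclockwise gives 270° — the wind blows toward the west.

270°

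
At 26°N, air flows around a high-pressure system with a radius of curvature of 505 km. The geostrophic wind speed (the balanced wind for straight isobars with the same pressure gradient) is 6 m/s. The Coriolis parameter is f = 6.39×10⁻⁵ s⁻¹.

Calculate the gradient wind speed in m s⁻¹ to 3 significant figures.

7.97 m s⁻¹

Around a high, pressure-gradient force acts outward with centrifugal, so Coriolis balances both:
fV = (1/ρ)|∂P/∂n| + V²/R  →  V² − fR·V + fR·V_g = 0
With fR = 6.39×10⁻⁵ × 505×10³ m = 32.3 m/s:
V = [fR − √((fR)² − 4 fR V_g)]/2 = [32.3 − √(32.3² − 4×32.3×6)]/2 = 7.97 m/s
Supergeostrophic (V > V_g = 6 m/s), as expected around a high.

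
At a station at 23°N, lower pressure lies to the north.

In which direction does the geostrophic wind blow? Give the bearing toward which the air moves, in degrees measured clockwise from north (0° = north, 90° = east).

The pressure-gradient force points toward the north (bearing 000°).
Geostrophic balance: in the Northern Hemisphere the Coriolis force deflects motion to the right, so the geostrophic wind blows 90° to the right of the pressure-gradient force (low pressure on the left).
Rotating 000° by 90° clockwise gives 090° — the wind blows toward the east.

090°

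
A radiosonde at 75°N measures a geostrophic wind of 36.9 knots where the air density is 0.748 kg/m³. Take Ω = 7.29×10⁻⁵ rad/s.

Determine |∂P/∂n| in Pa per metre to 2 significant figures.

Coriolis parameter at 75°N:
f = 2Ω sin φ = 2 × 7.29×10⁻⁵ × sin 75° = 1.41×10⁻⁴ s⁻¹
Wind speed in SI: 36.9 knots = 19.0 m/s
Geostrophic balance rearranged: |∂P/∂n| = f ρ V_g
|∂P/∂n| = 1.41×10⁻⁴ × 0.748 × 19.0 = 2.00×10⁻³ Pa/m

2.0×10⁻³ Pa/m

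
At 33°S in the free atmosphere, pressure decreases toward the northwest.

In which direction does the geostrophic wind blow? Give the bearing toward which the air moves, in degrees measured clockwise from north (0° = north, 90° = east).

225°

The pressure-gradient force points toward the northwest (bearing 315°).
Geostrophic balance: in the Southern Hemisphere the Coriolis force deflects motion to the left, so the geostrophic wind blows 90° to the left of the pressure-gradient force (low pressure on the right).
Rotating 315° by 90° counterclockwise gives 225° — the wind blows toward the southwest.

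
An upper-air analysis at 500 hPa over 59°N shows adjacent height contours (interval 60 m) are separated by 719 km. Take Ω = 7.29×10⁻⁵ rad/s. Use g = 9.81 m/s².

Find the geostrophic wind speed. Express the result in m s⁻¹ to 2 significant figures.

Coriolis parameter at 59°N:
f = 2Ω sin φ = 2 × 7.29×10⁻⁵ × sin 59° = 1.25×10⁻⁴ s⁻¹
Height gradient: |∂Z/∂n| = 60 m / 719000 m = 8.34×10⁻⁵
On a pressure surface, geostrophic balance gives V_g = (g/f)|∂Z/∂n|:
V_g = 9.81 × 8.34×10⁻⁵ / 1.25×10⁻⁴ = 6.55 m/s

6.6 m s⁻¹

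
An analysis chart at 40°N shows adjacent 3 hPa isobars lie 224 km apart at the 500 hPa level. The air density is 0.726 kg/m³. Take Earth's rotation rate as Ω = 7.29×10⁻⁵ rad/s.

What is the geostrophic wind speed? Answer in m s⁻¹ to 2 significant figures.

Coriolis parameter at 40°N:
f = 2Ω sin φ = 2 × 7.29×10⁻⁵ × sin 40° = 9.37×10⁻⁵ s⁻¹
Pressure gradient: |∂P/∂n| = 300 Pa / 224000 m = 1.34×10⁻³ Pa/m
Geostrophic balance (pressure-gradient force = Coriolis force):
V_g = (1/(fρ)) |∂P/∂n| = 1.34×10⁻³ / (9.37×10⁻⁵ × 0.726) = 19.7 m/s

20 m s⁻¹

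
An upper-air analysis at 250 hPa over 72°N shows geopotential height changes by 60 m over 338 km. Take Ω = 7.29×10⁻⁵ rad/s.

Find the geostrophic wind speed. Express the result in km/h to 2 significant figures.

45 km/h

Coriolis parameter at 72°N:
f = 2Ω sin φ = 2 × 7.29×10⁻⁵ × sin 72° = 1.39×10⁻⁴ s⁻¹
Height gradient: |∂Z/∂n| = 60 m / 338000 m = 1.78×10⁻⁴
On a pressure surface, geostrophic balance gives V_g = (g/f)|∂Z/∂n|:
V_g = 9.81 × 1.78×10⁻⁴ / 1.39×10⁻⁴ = 12.6 m/s
Converting: 12.6 m/s × 3.6 = 45 km/h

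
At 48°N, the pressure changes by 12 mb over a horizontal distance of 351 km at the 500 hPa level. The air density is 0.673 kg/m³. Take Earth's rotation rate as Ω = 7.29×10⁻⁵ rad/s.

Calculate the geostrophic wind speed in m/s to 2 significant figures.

Coriolis parameter at 48°N:
f = 2Ω sin φ = 2 × 7.29×10⁻⁵ × sin 48° = 1.08×10⁻⁴ s⁻¹
Pressure gradient: |∂P/∂n| = 1200 Pa / 351000 m = 3.42×10⁻³ Pa/m
Geostrophic balance (pressure-gradient force = Coriolis force):
V_g = (1/(fρ)) |∂P/∂n| = 3.42×10⁻³ / (1.08×10⁻⁴ × 0.673) = 46.9 m/s

47 m/s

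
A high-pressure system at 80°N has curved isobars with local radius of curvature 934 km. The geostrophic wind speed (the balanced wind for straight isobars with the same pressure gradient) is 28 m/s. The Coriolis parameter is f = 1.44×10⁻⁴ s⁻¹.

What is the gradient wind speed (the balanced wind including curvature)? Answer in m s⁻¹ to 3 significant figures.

Around a high, pressure-gradient force acts outward with centrifugal, so Coriolis balances both:
fV = (1/ρ)|∂P/∂n| + V²/R  →  V² − fR·V + fR·V_g = 0
With fR = 1.44×10⁻⁴ × 934×10³ m = 134 m/s:
V = [fR − √((fR)² − 4 fR V_g)]/2 = [134 − √(134² − 4×134×28)]/2 = 39.7 m/s
Supergeostrophic (V > V_g = 28 m/s), as expected around a high.

39.7 m s⁻¹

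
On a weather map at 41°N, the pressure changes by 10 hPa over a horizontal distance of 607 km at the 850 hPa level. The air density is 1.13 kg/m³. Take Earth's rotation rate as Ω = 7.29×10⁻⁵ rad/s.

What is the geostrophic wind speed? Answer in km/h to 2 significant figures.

55 km/h

Coriolis parameter at 41°N:
f = 2Ω sin φ = 2 × 7.29×10⁻⁵ × sin 41° = 9.57×10⁻⁵ s⁻¹
Pressure gradient: |∂P/∂n| = 1000 Pa / 607000 m = 1.65×10⁻³ Pa/m
Geostrophic balance (pressure-gradient force = Coriolis force):
V_g = (1/(fρ)) |∂P/∂n| = 1.65×10⁻³ / (9.57×10⁻⁵ × 1.13) = 15.2 m/s
Converting: 15.2 m/s × 3.6 = 55 km/h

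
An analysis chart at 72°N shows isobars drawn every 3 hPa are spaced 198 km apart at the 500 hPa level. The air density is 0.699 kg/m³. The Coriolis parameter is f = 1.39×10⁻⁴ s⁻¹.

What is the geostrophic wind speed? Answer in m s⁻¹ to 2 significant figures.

Pressure gradient: |∂P/∂n| = 300 Pa / 198000 m = 1.52×10⁻³ Pa/m
Geostrophic balance (pressure-gradient force = Coriolis force):
V_g = (1/(fρ)) |∂P/∂n| = 1.52×10⁻³ / (1.39×10⁻⁴ × 0.699) = 15.6 m/s

16 m s⁻¹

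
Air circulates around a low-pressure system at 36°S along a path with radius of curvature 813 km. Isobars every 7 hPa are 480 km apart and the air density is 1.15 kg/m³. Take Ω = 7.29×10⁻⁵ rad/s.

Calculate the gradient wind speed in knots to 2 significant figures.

Coriolis parameter at 36°S:
f = 2Ω sin φ = 2 × 7.29×10⁻⁵ × sin 36° = 8.57×10⁻⁵ s⁻¹
Pressure gradient: |∂P/∂n| = 700 Pa / 480000 m = 1.46×10⁻³ Pa/m
Geostrophic speed: V_g = |∂P/∂n|/(fρ) = 1.46×10⁻³/(8.57×10⁻⁵ × 1.15) = 14.8 m/s
Around a low, centrifugal force acts outward with Coriolis, so pressure-gradient force balances both:
(1/ρ)|∂P/∂n| = fV + V²/R  →  V² + fR·V − fR·V_g = 0
With fR = 8.57×10⁻⁵ × 813×10³ m = 69.7 m/s:
V = [−fR + √((fR)² + 4 fR V_g)]/2 = [−69.7 + √(69.7² + 4×69.7×14.8)]/2 = 12.5 m/s
Subgeostrophic (V < V_g = 14.8 m/s), as expected around a low.
Converting: 12.5 m/s × 1.944 = 24 knots

24 knots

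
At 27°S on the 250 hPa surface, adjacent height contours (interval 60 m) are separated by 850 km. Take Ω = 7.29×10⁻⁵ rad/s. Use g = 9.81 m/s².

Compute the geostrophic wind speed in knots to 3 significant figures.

Coriolis parameter at 27°S:
f = 2Ω sin φ = 2 × 7.29×10⁻⁵ × sin 27° = 6.62×10⁻⁵ s⁻¹
Height gradient: |∂Z/∂n| = 60 m / 850000 m = 7.06×10⁻⁵
On a pressure surface, geostrophic balance gives V_g = (g/f)|∂Z/∂n|:
V_g = 9.81 × 7.06×10⁻⁵ / 6.62×10⁻⁵ = 10.5 m/s
Converting: 10.5 m/s × 1.944 = 20.3 knots

20.3 knots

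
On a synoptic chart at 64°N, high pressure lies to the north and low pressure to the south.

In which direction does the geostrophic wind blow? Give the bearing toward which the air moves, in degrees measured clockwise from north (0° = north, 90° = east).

270°

The pressure-gradient force points toward the south (bearing 180°).
Geostrophic balance: in the Northern Hemisphere the Coriolis force deflects motion to the right, so the geostrophic wind blows 90° to the right of the pressure-gradient force (low pressure on the left).
Rotating 180° by 90° clockwise gives 270° — the wind blows toward the west.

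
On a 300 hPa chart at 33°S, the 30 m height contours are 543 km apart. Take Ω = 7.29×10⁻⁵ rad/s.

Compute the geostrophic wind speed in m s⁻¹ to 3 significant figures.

Coriolis parameter at 33°S:
f = 2Ω sin φ = 2 × 7.29×10⁻⁵ × sin 33° = 7.94×10⁻⁵ s⁻¹
Height gradient: |∂Z/∂n| = 30 m / 543000 m = 5.52×10⁻⁵
On a pressure surface, geostrophic balance gives V_g = (g/f)|∂Z/∂n|:
V_g = 9.81 × 5.52×10⁻⁵ / 7.94×10⁻⁵ = 6.83 m/s

6.83 m s⁻¹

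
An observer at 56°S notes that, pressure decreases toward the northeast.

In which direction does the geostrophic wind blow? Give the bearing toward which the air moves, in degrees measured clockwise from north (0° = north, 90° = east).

The pressure-gradient force points toward the northeast (bearing 045°).
Geostrophic balance: in the Southern Hemisphere the Coriolis force deflects motion to the left, so the geostrophic wind blows 90° to the left of the pressure-gradient force (low pressure on the right).
Rotating 045° by 90° counterclockwise gives 315° — the wind blows toward the northwest.

315°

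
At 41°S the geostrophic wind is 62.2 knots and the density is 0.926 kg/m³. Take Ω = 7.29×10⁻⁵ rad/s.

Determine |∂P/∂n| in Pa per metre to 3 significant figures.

2.83×10⁻³ Pa/m

Coriolis parameter at 41°S:
f = 2Ω sin φ = 2 × 7.29×10⁻⁵ × sin 41° = 9.57×10⁻⁵ s⁻¹
Wind speed in SI: 62.2 knots = 32.0 m/s
Geostrophic balance rearranged: |∂P/∂n| = f ρ V_g
|∂P/∂n| = 9.57×10⁻⁵ × 0.926 × 32.0 = 2.83×10⁻³ Pa/m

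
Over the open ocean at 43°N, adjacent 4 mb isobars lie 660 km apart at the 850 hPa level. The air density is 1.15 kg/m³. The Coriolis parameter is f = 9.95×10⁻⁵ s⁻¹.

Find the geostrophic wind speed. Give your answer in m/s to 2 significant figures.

5.3 m/s

Pressure gradient: |∂P/∂n| = 400 Pa / 660000 m = 6.06×10⁻⁴ Pa/m
Geostrophic balance (pressure-gradient force = Coriolis force):
V_g = (1/(fρ)) |∂P/∂n| = 6.06×10⁻⁴ / (9.95×10⁻⁵ × 1.15) = 5.30 m/s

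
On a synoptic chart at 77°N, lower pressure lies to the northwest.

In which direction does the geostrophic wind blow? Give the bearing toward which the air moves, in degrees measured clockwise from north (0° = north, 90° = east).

The pressure-gradient force points toward the northwest (bearing 315°).
Geostrophic balance: in the Northern Hemisphere the Coriolis force deflects motion to the right, so the geostrophic wind blows 90° to the right of the pressure-gradient force (low pressure on the left).
Rotating 315° by 90° clockwise gives 045° — the wind blows toward the northeast.

045°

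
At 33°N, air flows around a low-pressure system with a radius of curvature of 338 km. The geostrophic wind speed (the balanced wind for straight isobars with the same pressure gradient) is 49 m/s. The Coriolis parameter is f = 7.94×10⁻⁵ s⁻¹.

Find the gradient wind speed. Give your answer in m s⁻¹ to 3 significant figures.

Around a low, centrifugal force acts outward with Coriolis, so pressure-gradient force balances both:
(1/ρ)|∂P/∂n| = fV + V²/R  →  V² + fR·V − fR·V_g = 0
With fR = 7.94×10⁻⁵ × 338×10³ m = 26.8 m/s:
V = [−fR + √((fR)² + 4 fR V_g)]/2 = [−26.8 + √(26.8² + 4×26.8×49)]/2 = 25.2 m/s
Subgeostrophic (V < V_g = 49 m/s), as expected around a low.

25.2 m s⁻¹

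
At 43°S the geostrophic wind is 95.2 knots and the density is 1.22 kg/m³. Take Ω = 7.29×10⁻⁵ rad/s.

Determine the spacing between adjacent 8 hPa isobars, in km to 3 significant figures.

135 km

Coriolis parameter at 43°S:
f = 2Ω sin φ = 2 × 7.29×10⁻⁵ × sin 43° = 9.94×10⁻⁵ s⁻¹
Wind speed in SI: 95.2 knots = 49.0 m/s
Geostrophic balance rearranged: |∂P/∂n| = f ρ V_g
|∂P/∂n| = 9.94×10⁻⁵ × 1.22 × 49.0 = 5.94×10⁻³ Pa/m
Isobar spacing: Δn = ΔP/|∂P/∂n| = 800 Pa / 5.94×10⁻³ Pa/m = 134652 m ≈ 135 km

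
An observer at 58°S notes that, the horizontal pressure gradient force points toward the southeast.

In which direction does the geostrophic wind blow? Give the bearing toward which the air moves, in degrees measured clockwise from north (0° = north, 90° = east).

The pressure-gradient force points toward the southeast (bearing 135°).
Geostrophic balance: in the Southern Hemisphere the Coriolis force deflects motion to the left, so the geostrophic wind blows 90° to the left of the pressure-gradient force (low pressure on the right).
Rotating 135° by 90° counterclockwise gives 045° — the wind blows toward the northeast.

045°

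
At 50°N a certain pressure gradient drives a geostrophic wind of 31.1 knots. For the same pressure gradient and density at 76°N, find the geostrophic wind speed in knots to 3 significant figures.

24.6 knots

With the same pressure gradient and density, V_g ∝ 1/f ∝ 1/sin φ.
V₂ = V₁ · sin φ₁ / sin φ₂ = 31.1 × sin 50° / sin 76°
V₂ = 31.1 × 0.7660/0.9703 = 24.6 knots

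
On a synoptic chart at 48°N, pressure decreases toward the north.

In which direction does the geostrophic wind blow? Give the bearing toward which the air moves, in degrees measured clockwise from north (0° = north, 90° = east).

090°

The pressure-gradient force points toward the north (bearing 000°).
Geostrophic balance: in the Northern Hemisphere the Coriolis force deflects motion to the right, so the geostrophic wind blows 90° to the right of the pressure-gradient force (low pressure on the left).
Rotating 000° by 90° clockwise gives 090° — the wind blows toward the east.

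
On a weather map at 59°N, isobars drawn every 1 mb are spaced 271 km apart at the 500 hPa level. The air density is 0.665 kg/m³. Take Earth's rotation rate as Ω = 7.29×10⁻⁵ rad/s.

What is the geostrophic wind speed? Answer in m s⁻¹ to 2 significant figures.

4.4 m s⁻¹

Coriolis parameter at 59°N:
f = 2Ω sin φ = 2 × 7.29×10⁻⁵ × sin 59° = 1.25×10⁻⁴ s⁻¹
Pressure gradient: |∂P/∂n| = 100 Pa / 271000 m = 3.69×10⁻⁴ Pa/m
Geostrophic balance (pressure-gradient force = Coriolis force):
V_g = (1/(fρ)) |∂P/∂n| = 3.69×10⁻⁴ / (1.25×10⁻⁴ × 0.665) = 4.44 m/s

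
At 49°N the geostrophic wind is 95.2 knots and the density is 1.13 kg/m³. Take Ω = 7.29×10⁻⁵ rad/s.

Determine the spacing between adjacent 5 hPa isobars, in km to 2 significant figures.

82 km

Coriolis parameter at 49°N:
f = 2Ω sin φ = 2 × 7.29×10⁻⁵ × sin 49° = 1.10×10⁻⁴ s⁻¹
Wind speed in SI: 95.2 knots = 49.0 m/s
Geostrophic balance rearranged: |∂P/∂n| = f ρ V_g
|∂P/∂n| = 1.10×10⁻⁴ × 1.13 × 49.0 = 6.09×10⁻³ Pa/m
Isobar spacing: Δn = ΔP/|∂P/∂n| = 500 Pa / 6.09×10⁻³ Pa/m = 82107 m ≈ 82 km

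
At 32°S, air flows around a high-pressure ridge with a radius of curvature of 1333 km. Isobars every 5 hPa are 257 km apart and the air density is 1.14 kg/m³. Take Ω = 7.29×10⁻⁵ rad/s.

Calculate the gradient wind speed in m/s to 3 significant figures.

32.1 m/s

Coriolis parameter at 32°S:
f = 2Ω sin φ = 2 × 7.29×10⁻⁵ × sin 32° = 7.73×10⁻⁵ s⁻¹
Pressure gradient: |∂P/∂n| = 500 Pa / 257000 m = 1.95×10⁻³ Pa/m
Geostrophic speed: V_g = |∂P/∂n|/(fρ) = 1.95×10⁻³/(7.73×10⁻⁵ × 1.14) = 22.1 m/s
Around a high, pressure-gradient force acts outward with centrifugal, so Coriolis balances both:
fV = (1/ρ)|∂P/∂n| + V²/R  →  V² − fR·V + fR·V_g = 0
With fR = 7.73×10⁻⁵ × 1333×10³ m = 103 m/s:
V = [fR − √((fR)² − 4 fR V_g)]/2 = [103 − √(103² − 4×103×22.1)]/2 = 32.1 m/s
Supergeostrophic (V > V_g = 22.1 m/s), as expected around a high.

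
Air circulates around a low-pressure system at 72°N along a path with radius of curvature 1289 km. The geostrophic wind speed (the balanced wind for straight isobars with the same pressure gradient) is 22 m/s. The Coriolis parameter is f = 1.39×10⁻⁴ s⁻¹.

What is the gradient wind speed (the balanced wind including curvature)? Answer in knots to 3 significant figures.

38.5 knots

Around a low, centrifugal force acts outward with Coriolis, so pressure-gradient force balances both:
(1/ρ)|∂P/∂n| = fV + V²/R  →  V² + fR·V − fR·V_g = 0
With fR = 1.39×10⁻⁴ × 1289×10³ m = 179 m/s:
V = [−fR + √((fR)² + 4 fR V_g)]/2 = [−179 + √(179² + 4×179×22)]/2 = 19.8 m/s
Subgeostrophic (V < V_g = 22 m/s), as expected around a low.
Converting: 19.8 m/s × 1.944 = 38.5 knots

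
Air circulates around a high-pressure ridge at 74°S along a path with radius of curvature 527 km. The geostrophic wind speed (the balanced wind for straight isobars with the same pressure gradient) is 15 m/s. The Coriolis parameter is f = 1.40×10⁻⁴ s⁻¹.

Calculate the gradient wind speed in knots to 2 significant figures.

Around a high, pressure-gradient force acts outward with centrifugal, so Coriolis balances both:
fV = (1/ρ)|∂P/∂n| + V²/R  →  V² − fR·V + fR·V_g = 0
With fR = 1.40×10⁻⁴ × 527×10³ m = 73.8 m/s:
V = [fR − √((fR)² − 4 fR V_g)]/2 = [73.8 − √(73.8² − 4×73.8×15)]/2 = 20.9 m/s
Supergeostrophic (V > V_g = 15 m/s), as expected around a high.
Converting: 20.9 m/s × 1.944 = 41 knots

41 knots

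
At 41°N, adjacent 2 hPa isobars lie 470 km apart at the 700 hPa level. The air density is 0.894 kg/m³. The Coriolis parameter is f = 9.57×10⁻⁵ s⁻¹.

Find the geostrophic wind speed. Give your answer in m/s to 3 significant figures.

Pressure gradient: |∂P/∂n| = 200 Pa / 470000 m = 4.26×10⁻⁴ Pa/m
Geostrophic balance (pressure-gradient force = Coriolis force):
V_g = (1/(fρ)) |∂P/∂n| = 4.26×10⁻⁴ / (9.57×10⁻⁵ × 0.894) = 4.97 m/s

4.97 m/s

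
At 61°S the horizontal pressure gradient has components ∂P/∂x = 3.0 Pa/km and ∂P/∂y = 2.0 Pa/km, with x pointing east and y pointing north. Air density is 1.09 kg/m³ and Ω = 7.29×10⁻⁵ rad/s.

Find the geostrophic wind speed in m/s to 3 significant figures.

25.9 m/s

Coriolis parameter at 61°S:
f = 2Ω sin φ = 2 × 7.29×10⁻⁵ × sin 61° = 1.28×10⁻⁴ s⁻¹
In the Southern Hemisphere f is negative: f = −1.28×10⁻⁴ s⁻¹.
Component geostrophic relations (x east, y north):
u_g = −(1/(fρ)) ∂P/∂y,  v_g = (1/(fρ)) ∂P/∂x
u_g = −(2.0×10⁻³)/(−1.28×10⁻⁴ × 1.09) = 14.4 m/s;  v_g = (3.0×10⁻³)/(−1.28×10⁻⁴ × 1.09) = −21.6 m/s
|V_g| = √(u_g² + v_g²) = 25.9 m/s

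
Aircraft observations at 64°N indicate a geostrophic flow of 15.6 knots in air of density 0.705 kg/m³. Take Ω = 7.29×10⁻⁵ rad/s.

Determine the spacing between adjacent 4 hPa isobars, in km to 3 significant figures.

Coriolis parameter at 64°N:
f = 2Ω sin φ = 2 × 7.29×10⁻⁵ × sin 64° = 1.31×10⁻⁴ s⁻¹
Wind speed in SI: 15.6 knots = 8.03 m/s
Geostrophic balance rearranged: |∂P/∂n| = f ρ V_g
|∂P/∂n| = 1.31×10⁻⁴ × 0.705 × 8.03 = 7.41×10⁻⁴ Pa/m
Isobar spacing: Δn = ΔP/|∂P/∂n| = 400 Pa / 7.41×10⁻⁴ Pa/m = 539499 m ≈ 539 km

539 km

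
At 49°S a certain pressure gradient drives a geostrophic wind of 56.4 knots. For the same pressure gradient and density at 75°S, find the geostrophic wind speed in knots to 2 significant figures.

With the same pressure gradient and density, V_g ∝ 1/f ∝ 1/sin φ.
V₂ = V₁ · sin φ₁ / sin φ₂ = 56.4 × sin 49° / sin 75°
V₂ = 56.4 × 0.7547/0.9659 = 44 knots

44 knots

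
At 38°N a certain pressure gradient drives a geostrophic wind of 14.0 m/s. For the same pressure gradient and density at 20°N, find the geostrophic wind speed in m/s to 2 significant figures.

With the same pressure gradient and density, V_g ∝ 1/f ∝ 1/sin φ.
V₂ = V₁ · sin φ₁ / sin φ₂ = 14.0 × sin 38° / sin 20°
V₂ = 14.0 × 0.6157/0.3420 = 25 m/s

25 m/s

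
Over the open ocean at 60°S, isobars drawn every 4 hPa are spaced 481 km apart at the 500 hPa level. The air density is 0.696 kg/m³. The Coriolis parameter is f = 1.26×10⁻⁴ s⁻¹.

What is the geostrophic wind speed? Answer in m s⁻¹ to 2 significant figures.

9.5 m s⁻¹

Pressure gradient: |∂P/∂n| = 400 Pa / 481000 m = 8.32×10⁻⁴ Pa/m
Geostrophic balance (pressure-gradient force = Coriolis force):
V_g = (1/(fρ)) |∂P/∂n| = 8.32×10⁻⁴ / (1.26×10⁻⁴ × 0.696) = 9.48 m/s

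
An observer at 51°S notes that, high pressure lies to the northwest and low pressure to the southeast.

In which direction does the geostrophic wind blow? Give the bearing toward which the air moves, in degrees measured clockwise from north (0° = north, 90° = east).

The pressure-gradient force points toward the southeast (bearing 135°).
Geostrophic balance: in the Southern Hemisphere the Coriolis force deflects motion to the left, so the geostrophic wind blows 90° to the left of the pressure-gradient force (low pressure on the right).
Rotating 135° by 90° counterclockwise gives 045° — the wind blows toward the northeast.

045°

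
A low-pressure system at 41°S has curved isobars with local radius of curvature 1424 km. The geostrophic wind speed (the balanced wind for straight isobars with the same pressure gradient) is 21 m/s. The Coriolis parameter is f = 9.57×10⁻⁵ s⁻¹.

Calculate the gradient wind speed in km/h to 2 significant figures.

67 km/h

Around a low, centrifugal force acts outward with Coriolis, so pressure-gradient force balances both:
(1/ρ)|∂P/∂n| = fV + V²/R  →  V² + fR·V − fR·V_g = 0
With fR = 9.57×10⁻⁵ × 1424×10³ m = 136 m/s:
V = [−fR + √((fR)² + 4 fR V_g)]/2 = [−136 + √(136² + 4×136×21)]/2 = 18.5 m/s
Subgeostrophic (V < V_g = 21 m/s), as expected around a low.
Converting: 18.5 m/s × 3.6 = 67 km/h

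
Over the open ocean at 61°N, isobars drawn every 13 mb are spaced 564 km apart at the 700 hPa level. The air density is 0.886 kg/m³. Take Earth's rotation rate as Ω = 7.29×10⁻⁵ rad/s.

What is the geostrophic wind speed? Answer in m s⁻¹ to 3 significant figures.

Coriolis parameter at 61°N:
f = 2Ω sin φ = 2 × 7.29×10⁻⁵ × sin 61° = 1.28×10⁻⁴ s⁻¹
Pressure gradient: |∂P/∂n| = 1300 Pa / 564000 m = 2.30×10⁻³ Pa/m
Geostrophic balance (pressure-gradient force = Coriolis force):
V_g = (1/(fρ)) |∂P/∂n| = 2.30×10⁻³ / (1.28×10⁻⁴ × 0.886) = 20.4 m/s

20.4 m s⁻¹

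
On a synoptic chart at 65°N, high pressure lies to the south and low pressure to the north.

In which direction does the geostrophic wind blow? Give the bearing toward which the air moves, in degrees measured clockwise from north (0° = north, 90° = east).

090°

The pressure-gradient force points toward the north (bearing 000°).
Geostrophic balance: in the Northern Hemisphere the Coriolis force deflects motion to the right, so the geostrophic wind blows 90° to the right of the pressure-gradient force (low pressure on the left).
Rotating 000° by 90° clockwise gives 090° — the wind blows toward the east.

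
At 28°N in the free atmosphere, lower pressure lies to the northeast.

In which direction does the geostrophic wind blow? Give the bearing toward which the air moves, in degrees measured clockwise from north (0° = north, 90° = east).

The pressure-gradient force points toward the northeast (bearing 045°).
Geostrophic balance: in the Northern Hemisphere the Coriolis force deflects motion to the right, so the geostrophic wind blows 90° to the right of the pressure-gradient force (low pressure on the left).
Rotating 045° by 90° clockwise gives 135° — the wind blows toward the southeast.

135°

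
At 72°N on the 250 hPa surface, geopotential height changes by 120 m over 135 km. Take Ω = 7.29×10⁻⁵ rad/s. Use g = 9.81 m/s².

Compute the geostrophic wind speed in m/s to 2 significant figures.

63 m/s

Coriolis parameter at 72°N:
f = 2Ω sin φ = 2 × 7.29×10⁻⁵ × sin 72° = 1.39×10⁻⁴ s⁻¹
Height gradient: |∂Z/∂n| = 120 m / 135000 m = 8.89×10⁻⁴
On a pressure surface, geostrophic balance gives V_g = (g/f)|∂Z/∂n|:
V_g = 9.81 × 8.89×10⁻⁴ / 1.39×10⁻⁴ = 62.9 m/s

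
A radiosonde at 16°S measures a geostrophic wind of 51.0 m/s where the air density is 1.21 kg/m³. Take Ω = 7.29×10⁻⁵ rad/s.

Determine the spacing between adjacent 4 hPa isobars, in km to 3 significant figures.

161 km

Coriolis parameter at 16°S:
f = 2Ω sin φ = 2 × 7.29×10⁻⁵ × sin 16° = 4.02×10⁻⁵ s⁻¹
Geostrophic balance rearranged: |∂P/∂n| = f ρ V_g
|∂P/∂n| = 4.02×10⁻⁵ × 1.21 × 51.0 = 2.48×10⁻³ Pa/m
Isobar spacing: Δn = ΔP/|∂P/∂n| = 400 Pa / 2.48×10⁻³ Pa/m = 161291 m ≈ 161 km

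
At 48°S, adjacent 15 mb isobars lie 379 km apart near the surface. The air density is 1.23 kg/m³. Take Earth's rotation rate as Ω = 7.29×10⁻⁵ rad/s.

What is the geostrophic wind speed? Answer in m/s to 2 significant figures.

30 m/s

Coriolis parameter at 48°S:
f = 2Ω sin φ = 2 × 7.29×10⁻⁵ × sin 48° = 1.08×10⁻⁴ s⁻¹
Pressure gradient: |∂P/∂n| = 1500 Pa / 379000 m = 3.96×10⁻³ Pa/m
Geostrophic balance (pressure-gradient force = Coriolis force):
V_g = (1/(fρ)) |∂P/∂n| = 3.96×10⁻³ / (1.08×10⁻⁴ × 1.23) = 29.7 m/s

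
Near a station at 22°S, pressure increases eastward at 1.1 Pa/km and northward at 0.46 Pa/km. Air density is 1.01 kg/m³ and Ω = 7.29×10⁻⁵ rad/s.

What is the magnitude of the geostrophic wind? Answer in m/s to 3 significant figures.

Coriolis parameter at 22°S:
f = 2Ω sin φ = 2 × 7.29×10⁻⁵ × sin 22° = 5.46×10⁻⁵ s⁻¹
In the Southern Hemisphere f is negative: f = −5.46×10⁻⁵ s⁻¹.
Component geostrophic relations (x east, y north):
u_g = −(1/(fρ)) ∂P/∂y,  v_g = (1/(fρ)) ∂P/∂x
u_g = −(0.46×10⁻³)/(−5.46×10⁻⁵ × 1.01) = 8.34 m/s;  v_g = (1.1×10⁻³)/(−5.46×10⁻⁵ × 1.01) = −19.9 m/s
|V_g| = √(u_g² + v_g²) = 21.6 m/s

21.6 m/s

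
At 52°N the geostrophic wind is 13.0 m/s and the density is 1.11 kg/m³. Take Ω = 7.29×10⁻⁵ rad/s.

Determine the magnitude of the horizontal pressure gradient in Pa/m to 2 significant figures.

1.7×10⁻³ Pa/m

Coriolis parameter at 52°N:
f = 2Ω sin φ = 2 × 7.29×10⁻⁵ × sin 52° = 1.15×10⁻⁴ s⁻¹
Geostrophic balance rearranged: |∂P/∂n| = f ρ V_g
|∂P/∂n| = 1.15×10⁻⁴ × 1.11 × 13.0 = 1.66×10⁻³ Pa/m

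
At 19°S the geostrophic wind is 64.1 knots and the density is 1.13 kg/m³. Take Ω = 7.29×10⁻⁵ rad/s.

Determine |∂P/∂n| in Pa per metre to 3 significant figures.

1.77×10⁻³ Pa/m

Coriolis parameter at 19°S:
f = 2Ω sin φ = 2 × 7.29×10⁻⁵ × sin 19° = 4.75×10⁻⁵ s⁻¹
Wind speed in SI: 64.1 knots = 33.0 m/s
Geostrophic balance rearranged: |∂P/∂n| = f ρ V_g
|∂P/∂n| = 4.75×10⁻⁵ × 1.13 × 33.0 = 1.77×10⁻³ Pa/m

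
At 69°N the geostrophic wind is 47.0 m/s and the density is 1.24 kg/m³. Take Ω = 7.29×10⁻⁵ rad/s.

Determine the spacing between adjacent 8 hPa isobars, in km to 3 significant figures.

Coriolis parameter at 69°N:
f = 2Ω sin φ = 2 × 7.29×10⁻⁵ × sin 69° = 1.36×10⁻⁴ s⁻¹
Geostrophic balance rearranged: |∂P/∂n| = f ρ V_g
|∂P/∂n| = 1.36×10⁻⁴ × 1.24 × 47.0 = 7.93×10⁻³ Pa/m
Isobar spacing: Δn = ΔP/|∂P/∂n| = 800 Pa / 7.93×10⁻³ Pa/m = 100847 m ≈ 101 km

101 km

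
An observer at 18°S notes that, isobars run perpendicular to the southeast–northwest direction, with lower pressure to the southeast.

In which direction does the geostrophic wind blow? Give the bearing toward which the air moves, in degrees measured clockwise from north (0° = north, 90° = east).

045°

The pressure-gradient force points toward the southeast (bearing 135°).
Geostrophic balance: in the Southern Hemisphere the Coriolis force deflects motion to the left, so the geostrophic wind blows 90° to the left of the pressure-gradient force (low pressure on the right).
Rotating 135° by 90° counterclockwise gives 045° — the wind blows toward the northeast.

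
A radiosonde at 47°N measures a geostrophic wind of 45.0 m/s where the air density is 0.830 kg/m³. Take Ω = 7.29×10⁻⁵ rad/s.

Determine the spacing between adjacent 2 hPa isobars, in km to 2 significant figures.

Coriolis parameter at 47°N:
f = 2Ω sin φ = 2 × 7.29×10⁻⁵ × sin 47° = 1.07×10⁻⁴ s⁻¹
Geostrophic balance rearranged: |∂P/∂n| = f ρ V_g
|∂P/∂n| = 1.07×10⁻⁴ × 0.830 × 45.0 = 3.98×10⁻³ Pa/m
Isobar spacing: Δn = ΔP/|∂P/∂n| = 200 Pa / 3.98×10⁻³ Pa/m = 50217 m ≈ 50 km

50 km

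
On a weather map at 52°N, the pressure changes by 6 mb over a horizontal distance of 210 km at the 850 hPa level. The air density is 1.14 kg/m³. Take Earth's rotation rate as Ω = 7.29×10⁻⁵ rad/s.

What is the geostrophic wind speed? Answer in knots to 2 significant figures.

42 knots

Coriolis parameter at 52°N:
f = 2Ω sin φ = 2 × 7.29×10⁻⁵ × sin 52° = 1.15×10⁻⁴ s⁻¹
Pressure gradient: |∂P/∂n| = 600 Pa / 210000 m = 2.86×10⁻³ Pa/m
Geostrophic balance (pressure-gradient force = Coriolis force):
V_g = (1/(fρ)) |∂P/∂n| = 2.86×10⁻³ / (1.15×10⁻⁴ × 1.14) = 21.8 m/s
Converting: 21.8 m/s × 1.944 = 42 knots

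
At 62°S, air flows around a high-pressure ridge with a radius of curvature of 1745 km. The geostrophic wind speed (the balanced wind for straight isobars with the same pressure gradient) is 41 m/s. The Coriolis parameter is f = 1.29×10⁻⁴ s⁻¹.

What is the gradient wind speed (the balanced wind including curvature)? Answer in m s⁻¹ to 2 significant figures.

Around a high, pressure-gradient force acts outward with centrifugal, so Coriolis balances both:
fV = (1/ρ)|∂P/∂n| + V²/R  →  V² − fR·V + fR·V_g = 0
With fR = 1.29×10⁻⁴ × 1745×10³ m = 225 m/s:
V = [fR − √((fR)² − 4 fR V_g)]/2 = [225 − √(225² − 4×225×41)]/2 = 53.9 m/s
Supergeostrophic (V > V_g = 41 m/s), as expected around a high.

54 m s⁻¹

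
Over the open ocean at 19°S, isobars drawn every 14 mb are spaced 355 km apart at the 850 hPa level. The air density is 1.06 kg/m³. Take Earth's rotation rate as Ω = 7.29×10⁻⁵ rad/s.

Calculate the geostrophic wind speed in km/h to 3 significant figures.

Coriolis parameter at 19°S:
f = 2Ω sin φ = 2 × 7.29×10⁻⁵ × sin 19° = 4.75×10⁻⁵ s⁻¹
Pressure gradient: |∂P/∂n| = 1400 Pa / 355000 m = 3.94×10⁻³ Pa/m
Geostrophic balance (pressure-gradient force = Coriolis force):
V_g = (1/(fρ)) |∂P/∂n| = 3.94×10⁻³ / (4.75×10⁻⁵ × 1.06) = 78.4 m/s
Converting: 78.4 m/s × 3.6 = 282 km/h

282 km/h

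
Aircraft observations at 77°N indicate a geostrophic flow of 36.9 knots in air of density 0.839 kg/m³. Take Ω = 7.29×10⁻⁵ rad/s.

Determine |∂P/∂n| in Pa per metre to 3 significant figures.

Coriolis parameter at 77°N:
f = 2Ω sin φ = 2 × 7.29×10⁻⁵ × sin 77° = 1.42×10⁻⁴ s⁻¹
Wind speed in SI: 36.9 knots = 19.0 m/s
Geostrophic balance rearranged: |∂P/∂n| = f ρ V_g
|∂P/∂n| = 1.42×10⁻⁴ × 0.839 × 19.0 = 2.26×10⁻³ Pa/m

2.26×10⁻³ Pa/m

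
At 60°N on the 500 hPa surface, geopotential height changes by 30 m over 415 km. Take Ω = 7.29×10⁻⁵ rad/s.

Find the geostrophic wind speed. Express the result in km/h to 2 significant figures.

20 km/h

Coriolis parameter at 60°N:
f = 2Ω sin φ = 2 × 7.29×10⁻⁵ × sin 60° = 1.26×10⁻⁴ s⁻¹
Height gradient: |∂Z/∂n| = 30 m / 415000 m = 7.23×10⁻⁵
On a pressure surface, geostrophic balance gives V_g = (g/f)|∂Z/∂n|:
V_g = 9.81 × 7.23×10⁻⁵ / 1.26×10⁻⁴ = 5.62 m/s
Converting: 5.62 m/s × 3.6 = 20 km/h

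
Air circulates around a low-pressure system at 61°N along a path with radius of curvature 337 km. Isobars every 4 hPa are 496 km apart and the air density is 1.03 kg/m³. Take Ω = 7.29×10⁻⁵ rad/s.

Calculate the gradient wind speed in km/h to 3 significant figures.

Coriolis parameter at 61°N:
f = 2Ω sin φ = 2 × 7.29×10⁻⁵ × sin 61° = 1.28×10⁻⁴ s⁻¹
Pressure gradient: |∂P/∂n| = 400 Pa / 496000 m = 8.06×10⁻⁴ Pa/m
Geostrophic speed: V_g = |∂P/∂n|/(fρ) = 8.06×10⁻⁴/(1.28×10⁻⁴ × 1.03) = 6.14 m/s
Around a low, centrifugal force acts outward with Coriolis, so pressure-gradient force balances both:
(1/ρ)|∂P/∂n| = fV + V²/R  →  V² + fR·V − fR·V_g = 0
With fR = 1.28×10⁻⁴ × 337×10³ m = 43.0 m/s:
V = [−fR + √((fR)² + 4 fR V_g)]/2 = [−43.0 + √(43.0² + 4×43.0×6.14)]/2 = 5.45 m/s
Subgeostrophic (V < V_g = 6.14 m/s), as expected around a low.
Converting: 5.45 m/s × 3.6 = 19.6 km/h

19.6 km/h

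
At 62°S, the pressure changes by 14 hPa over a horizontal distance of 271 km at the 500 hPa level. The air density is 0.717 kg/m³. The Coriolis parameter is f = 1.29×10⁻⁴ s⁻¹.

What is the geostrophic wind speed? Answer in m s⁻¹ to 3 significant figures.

Pressure gradient: |∂P/∂n| = 1400 Pa / 271000 m = 5.17×10⁻³ Pa/m
Geostrophic balance (pressure-gradient force = Coriolis force):
V_g = (1/(fρ)) |∂P/∂n| = 5.17×10⁻³ / (1.29×10⁻⁴ × 0.717) = 55.9 m/s

55.9 m s⁻¹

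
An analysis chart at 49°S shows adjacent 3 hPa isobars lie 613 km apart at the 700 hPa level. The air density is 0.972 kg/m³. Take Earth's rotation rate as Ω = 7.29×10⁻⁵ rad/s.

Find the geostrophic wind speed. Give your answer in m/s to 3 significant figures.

4.58 m/s

Coriolis parameter at 49°S:
f = 2Ω sin φ = 2 × 7.29×10⁻⁵ × sin 49° = 1.10×10⁻⁴ s⁻¹
Pressure gradient: |∂P/∂n| = 300 Pa / 613000 m = 4.89×10⁻⁴ Pa/m
Geostrophic balance (pressure-gradient force = Coriolis force):
V_g = (1/(fρ)) |∂P/∂n| = 4.89×10⁻⁴ / (1.10×10⁻⁴ × 0.972) = 4.58 m/s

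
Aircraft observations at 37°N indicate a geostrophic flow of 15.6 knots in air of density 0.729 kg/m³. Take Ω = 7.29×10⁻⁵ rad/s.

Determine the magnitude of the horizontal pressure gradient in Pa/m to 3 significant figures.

5.13×10⁻⁴ Pa/m

Coriolis parameter at 37°N:
f = 2Ω sin φ = 2 × 7.29×10⁻⁵ × sin 37° = 8.77×10⁻⁵ s⁻¹
Wind speed in SI: 15.6 knots = 8.03 m/s
Geostrophic balance rearranged: |∂P/∂n| = f ρ V_g
|∂P/∂n| = 8.77×10⁻⁵ × 0.729 × 8.03 = 5.13×10⁻⁴ Pa/m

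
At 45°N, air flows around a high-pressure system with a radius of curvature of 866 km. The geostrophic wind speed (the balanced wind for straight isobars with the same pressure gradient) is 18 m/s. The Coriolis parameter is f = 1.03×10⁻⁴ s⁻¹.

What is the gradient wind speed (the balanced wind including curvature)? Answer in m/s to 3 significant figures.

25.0 m/s

Around a high, pressure-gradient force acts outward with centrifugal, so Coriolis balances both:
fV = (1/ρ)|∂P/∂n| + V²/R  →  V² − fR·V + fR·V_g = 0
With fR = 1.03×10⁻⁴ × 866×10³ m = 89.2 m/s:
V = [fR − √((fR)² − 4 fR V_g)]/2 = [89.2 − √(89.2² − 4×89.2×18)]/2 = 25 m/s
Supergeostrophic (V > V_g = 18 m/s), as expected around a high.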